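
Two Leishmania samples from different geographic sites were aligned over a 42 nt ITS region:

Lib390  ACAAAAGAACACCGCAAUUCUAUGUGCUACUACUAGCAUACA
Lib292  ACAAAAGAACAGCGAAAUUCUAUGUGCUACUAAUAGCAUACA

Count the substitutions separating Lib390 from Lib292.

3

The sequences differ at positions 12 (C/G), 15 (C/A), 33 (C/A).
That gives 3 mismatches out of 42 aligned sites, so the Hamming distance is 3.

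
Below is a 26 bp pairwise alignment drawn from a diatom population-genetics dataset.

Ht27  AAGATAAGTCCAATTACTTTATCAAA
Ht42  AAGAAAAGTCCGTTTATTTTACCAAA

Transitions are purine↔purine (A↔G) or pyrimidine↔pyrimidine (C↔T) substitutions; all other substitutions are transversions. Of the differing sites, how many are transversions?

2

Differing sites — 5:T/A (Tv); 12:A/G (Ti); 13:A/T (Tv); 17:C/T (Ti); 22:T/C (Ti).
Of the 5 differences, 3 transitions and 2 transversions, so the answer is 2.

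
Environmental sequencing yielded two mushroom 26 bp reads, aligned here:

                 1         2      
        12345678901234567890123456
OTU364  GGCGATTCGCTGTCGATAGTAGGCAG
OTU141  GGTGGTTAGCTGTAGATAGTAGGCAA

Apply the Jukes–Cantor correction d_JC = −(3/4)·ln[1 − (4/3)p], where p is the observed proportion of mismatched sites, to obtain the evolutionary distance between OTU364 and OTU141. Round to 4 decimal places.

0.2222

The sequences differ at positions 3 (C/T), 5 (A/G), 8 (C/A), 14 (C/A), 26 (G/A).
p = 5/26 = 0.192308.
d = −0.75 · ln(1 − (4/3)·0.192308) = −0.75 · ln(0.743589) = −0.75 · (-0.296267) = 0.2222.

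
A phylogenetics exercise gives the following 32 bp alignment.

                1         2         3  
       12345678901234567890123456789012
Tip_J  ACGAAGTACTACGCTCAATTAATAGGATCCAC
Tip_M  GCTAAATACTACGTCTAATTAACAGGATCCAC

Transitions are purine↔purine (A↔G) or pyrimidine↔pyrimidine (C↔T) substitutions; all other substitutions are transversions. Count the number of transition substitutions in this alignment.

Differing sites — 1:A/G (Ti); 3:G/T (Tv); 6:G/A (Ti); 14:C/T (Ti); 15:T/C (Ti); 16:C/T (Ti); 23:T/C (Ti).
Of the 7 differences, 6 transitions and 1 transversion, so the answer is 6.

6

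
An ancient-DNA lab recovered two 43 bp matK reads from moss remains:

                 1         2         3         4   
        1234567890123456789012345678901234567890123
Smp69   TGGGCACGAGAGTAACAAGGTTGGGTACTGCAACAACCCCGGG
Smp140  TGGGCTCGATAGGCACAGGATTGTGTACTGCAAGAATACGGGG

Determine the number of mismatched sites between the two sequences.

11

Mismatches occur at site 6 (A→T), site 10 (G→T), site 13 (T→G), site 14 (A→C), site 18 (A→G), site 20 (G→A), site 24 (G→T), site 34 (C→G), site 37 (C→T), site 38 (C→A), site 40 (C→G).
That gives 11 mismatches out of 43 aligned sites, so the Hamming distance is 11.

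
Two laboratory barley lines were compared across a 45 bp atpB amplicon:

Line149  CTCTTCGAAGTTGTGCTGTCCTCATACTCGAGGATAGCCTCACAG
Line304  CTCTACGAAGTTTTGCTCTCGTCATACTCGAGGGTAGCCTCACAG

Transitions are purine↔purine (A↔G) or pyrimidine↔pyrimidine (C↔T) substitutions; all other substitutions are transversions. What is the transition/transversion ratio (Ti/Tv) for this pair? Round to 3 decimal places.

0.250

Differing sites — 5:T/A (Tv); 13:G/T (Tv); 18:G/C (Tv); 21:C/G (Tv); 34:A/G (Ti).
Of the 5 differences, 1 transition and 4 transversions, so Ti/Tv = 1/4 = 0.250.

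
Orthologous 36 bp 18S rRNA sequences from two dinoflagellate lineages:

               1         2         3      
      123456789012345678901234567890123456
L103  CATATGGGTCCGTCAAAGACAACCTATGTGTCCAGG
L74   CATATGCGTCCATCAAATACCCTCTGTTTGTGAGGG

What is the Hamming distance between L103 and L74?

11

Mismatches occur at site 7 (G→C), site 12 (G→A), site 18 (G→T), site 21 (A→C), site 22 (A→C), site 23 (C→T), site 26 (A→G), site 28 (G→T), site 32 (C→G), site 33 (C→A), site 34 (A→G).
That gives 11 mismatches out of 36 aligned sites, so the Hamming distance is 11.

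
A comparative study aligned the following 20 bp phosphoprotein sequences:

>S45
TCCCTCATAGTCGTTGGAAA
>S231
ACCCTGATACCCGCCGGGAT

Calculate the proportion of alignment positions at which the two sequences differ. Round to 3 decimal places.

0.400

Mismatches occur at site 1 (T→A), site 6 (C→G), site 10 (G→C), site 11 (T→C), site 14 (T→C), site 15 (T→C), site 18 (A→G), site 20 (A→T).
There are 8 differences over 20 sites, so p = 8/20 = 0.400.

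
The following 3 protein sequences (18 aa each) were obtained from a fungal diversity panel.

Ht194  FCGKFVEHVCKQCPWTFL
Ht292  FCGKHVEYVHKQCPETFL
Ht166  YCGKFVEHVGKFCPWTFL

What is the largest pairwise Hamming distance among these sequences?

6

Pairwise Hamming distances:
  Ht194 vs Ht292: 4
  Ht194 vs Ht166: 3
  Ht292 vs Ht166: 6
The largest is 6, between Ht292 and Ht166.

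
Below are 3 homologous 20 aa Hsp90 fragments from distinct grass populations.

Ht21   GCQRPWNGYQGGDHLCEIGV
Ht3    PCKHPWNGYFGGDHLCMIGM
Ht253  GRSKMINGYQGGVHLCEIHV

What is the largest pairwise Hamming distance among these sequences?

11

Pairwise Hamming distances:
  Ht21 vs Ht3: 6
  Ht21 vs Ht253: 7
  Ht3 vs Ht253: 11
The largest is 11, between Ht3 and Ht253.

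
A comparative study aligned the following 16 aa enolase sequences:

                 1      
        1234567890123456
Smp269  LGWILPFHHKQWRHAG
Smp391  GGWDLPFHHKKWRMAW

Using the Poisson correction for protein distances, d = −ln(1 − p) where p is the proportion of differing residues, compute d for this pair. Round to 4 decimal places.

0.3747

The sequences differ at positions 1 (L/G), 4 (I/D), 11 (Q/K), 14 (H/M), 16 (G/W).
p = 5/16 = 0.312500.
d = −ln(1 − 0.312500) = −ln(0.687500) = 0.3747.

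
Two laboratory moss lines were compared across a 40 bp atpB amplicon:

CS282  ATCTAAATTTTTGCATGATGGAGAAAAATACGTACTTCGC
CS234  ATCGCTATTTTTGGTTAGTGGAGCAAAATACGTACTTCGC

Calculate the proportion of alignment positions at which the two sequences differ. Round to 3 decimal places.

0.200

Mismatches occur at site 4 (T/G), site 5 (A/C), site 6 (A/T), site 14 (C/G), site 15 (A/T), site 17 (G/A), site 18 (A/G), site 24 (A/C).
There are 8 differences over 40 sites, so p = 8/40 = 0.200.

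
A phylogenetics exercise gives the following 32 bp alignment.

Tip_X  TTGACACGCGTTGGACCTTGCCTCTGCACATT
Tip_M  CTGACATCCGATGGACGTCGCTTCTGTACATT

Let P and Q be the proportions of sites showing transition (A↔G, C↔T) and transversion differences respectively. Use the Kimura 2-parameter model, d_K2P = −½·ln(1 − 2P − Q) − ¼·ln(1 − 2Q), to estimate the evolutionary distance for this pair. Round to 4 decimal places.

The sequences differ at positions 1 (T/C, transition), 7 (C/T, transition), 8 (G/C, transversion), 11 (T/A, transversion), 17 (C/G, transversion), 19 (T/C, transition), 22 (C/T, transition), 27 (C/T, transition).
Of the 8 differences, 5 transitions and 3 transversions over 32 sites: P = 5/32 = 0.156250, Q = 3/32 = 0.093750.
d = −0.5·ln(0.593750) − 0.25·ln(0.812500) = −0.5·(-0.521297) − 0.25·(-0.207639) = 0.3126.

0.3126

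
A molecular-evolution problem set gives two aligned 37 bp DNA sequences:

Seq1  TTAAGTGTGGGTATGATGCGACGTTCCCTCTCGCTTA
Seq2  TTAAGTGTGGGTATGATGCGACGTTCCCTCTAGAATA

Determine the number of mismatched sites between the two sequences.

3

Mismatches occur at site 32 (C→A), site 34 (C→A), site 35 (T→A).
That gives 3 mismatches out of 37 aligned sites, so the Hamming distance is 3.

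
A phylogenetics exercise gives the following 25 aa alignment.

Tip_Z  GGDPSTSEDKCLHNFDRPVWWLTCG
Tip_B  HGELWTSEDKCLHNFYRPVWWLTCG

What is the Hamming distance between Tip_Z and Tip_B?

Mismatches occur at site 1 (G/H), site 3 (D/E), site 4 (P/L), site 5 (S/W), site 16 (D/Y).
That gives 5 mismatches out of 25 aligned sites, so the Hamming distance is 5.

5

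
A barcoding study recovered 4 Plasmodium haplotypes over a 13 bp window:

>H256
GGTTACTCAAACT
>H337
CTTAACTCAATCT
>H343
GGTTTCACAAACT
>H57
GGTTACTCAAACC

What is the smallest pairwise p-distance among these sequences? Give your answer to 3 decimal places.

Pairwise Hamming distances:
  H256 vs H337: 4
  H256 vs H343: 2
  H256 vs H57: 1
  H337 vs H343: 6
  H337 vs H57: 5
  H343 vs H57: 3
The smallest is 1 mismatch, between H256 and H57; p = 1/13 = 0.077.

0.077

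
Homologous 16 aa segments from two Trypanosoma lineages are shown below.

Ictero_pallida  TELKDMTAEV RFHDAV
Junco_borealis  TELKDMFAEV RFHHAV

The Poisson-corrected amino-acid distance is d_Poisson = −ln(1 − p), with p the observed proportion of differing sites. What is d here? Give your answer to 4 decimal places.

Mismatches occur at site 7 (T/F), site 14 (D/H).
p = 2/16 = 0.125000.
d = −ln(1 − 0.125000) = −ln(0.875000) = 0.1335.

0.1335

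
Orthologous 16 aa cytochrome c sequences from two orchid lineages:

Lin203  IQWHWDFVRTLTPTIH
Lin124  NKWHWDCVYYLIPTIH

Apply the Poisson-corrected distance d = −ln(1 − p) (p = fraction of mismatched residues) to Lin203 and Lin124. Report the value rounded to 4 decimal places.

The sequences differ at positions 1 (I/N), 2 (Q/K), 7 (F/C), 9 (R/Y), 10 (T/Y), 12 (T/I).
p = 6/16 = 0.375000.
d = −ln(1 − 0.375000) = −ln(0.625000) = 0.4700.

0.4700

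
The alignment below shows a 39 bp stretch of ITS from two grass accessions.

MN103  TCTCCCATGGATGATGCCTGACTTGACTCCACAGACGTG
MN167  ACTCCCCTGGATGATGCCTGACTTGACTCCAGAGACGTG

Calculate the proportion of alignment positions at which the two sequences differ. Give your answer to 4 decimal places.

0.0769

Mismatches occur at site 1 (T→A), site 7 (A→C), site 32 (C→G).
There are 3 differences over 39 sites, so p = 3/39 = 0.0769.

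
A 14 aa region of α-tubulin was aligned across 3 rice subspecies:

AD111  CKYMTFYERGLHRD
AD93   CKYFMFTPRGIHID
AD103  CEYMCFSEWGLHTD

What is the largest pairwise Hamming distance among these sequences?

Pairwise Hamming distances:
  AD111 vs AD93: 6
  AD111 vs AD103: 5
  AD93 vs AD103: 8
The largest is 8, between AD93 and AD103.

8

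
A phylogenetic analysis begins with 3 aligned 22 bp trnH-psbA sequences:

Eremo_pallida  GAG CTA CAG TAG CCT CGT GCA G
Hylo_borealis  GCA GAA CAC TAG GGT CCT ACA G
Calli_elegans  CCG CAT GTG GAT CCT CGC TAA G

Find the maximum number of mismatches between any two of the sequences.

Pairwise Hamming distances:
  Eremo_pallida vs Hylo_borealis: 9
  Eremo_pallida vs Calli_elegans: 11
  Hylo_borealis vs Calli_elegans: 15
The largest is 15, between Hylo_borealis and Calli_elegans.

15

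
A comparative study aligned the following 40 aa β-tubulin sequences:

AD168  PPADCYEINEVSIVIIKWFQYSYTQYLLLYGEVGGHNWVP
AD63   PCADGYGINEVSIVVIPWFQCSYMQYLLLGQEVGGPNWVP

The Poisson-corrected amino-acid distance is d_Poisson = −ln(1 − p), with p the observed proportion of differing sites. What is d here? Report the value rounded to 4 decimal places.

0.2877

Mismatches occur at site 2 (P↔C), site 5 (C↔G), site 7 (E↔G), site 15 (I↔V), site 17 (K↔P), site 21 (Y↔C), site 24 (T↔M), site 30 (Y↔G), site 31 (G↔Q), site 36 (H↔P).
p = 10/40 = 0.250000.
d = −ln(1 − 0.250000) = −ln(0.750000) = 0.2877.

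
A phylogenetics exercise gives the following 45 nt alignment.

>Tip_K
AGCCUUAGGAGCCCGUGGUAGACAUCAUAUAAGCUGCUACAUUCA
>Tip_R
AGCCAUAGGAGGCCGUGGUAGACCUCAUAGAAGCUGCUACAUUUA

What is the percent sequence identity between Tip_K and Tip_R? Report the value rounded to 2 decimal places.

88.89%

The sequences differ at positions 5 (U/A), 12 (C/G), 24 (A/C), 30 (U/G), 44 (C/U).
40 of the 45 sites match, so the percent identity is 40/45 × 100 = 88.89%.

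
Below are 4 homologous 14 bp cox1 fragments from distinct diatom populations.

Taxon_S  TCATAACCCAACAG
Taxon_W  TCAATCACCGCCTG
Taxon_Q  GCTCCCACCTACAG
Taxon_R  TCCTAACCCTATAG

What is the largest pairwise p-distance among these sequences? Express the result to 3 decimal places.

0.643

Pairwise Hamming distances:
  Taxon_S vs Taxon_W: 7
  Taxon_S vs Taxon_Q: 7
  Taxon_S vs Taxon_R: 3
  Taxon_W vs Taxon_Q: 7
  Taxon_W vs Taxon_R: 9
  Taxon_Q vs Taxon_R: 7
The largest is 9 mismatches, between Taxon_W and Taxon_R; p = 9/14 = 0.643.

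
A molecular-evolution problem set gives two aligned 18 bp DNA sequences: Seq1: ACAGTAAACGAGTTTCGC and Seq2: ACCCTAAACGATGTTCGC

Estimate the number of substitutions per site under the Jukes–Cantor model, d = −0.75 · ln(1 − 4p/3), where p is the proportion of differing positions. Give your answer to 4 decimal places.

Mismatches occur at site 3 (A↔C), site 4 (G↔C), site 12 (G↔T), site 13 (T↔G).
p = 4/18 = 0.222222.
d = −0.75 · ln(1 − (4/3)·0.222222) = −0.75 · ln(0.703704) = −0.75 · (-0.351397) = 0.2635.

0.2635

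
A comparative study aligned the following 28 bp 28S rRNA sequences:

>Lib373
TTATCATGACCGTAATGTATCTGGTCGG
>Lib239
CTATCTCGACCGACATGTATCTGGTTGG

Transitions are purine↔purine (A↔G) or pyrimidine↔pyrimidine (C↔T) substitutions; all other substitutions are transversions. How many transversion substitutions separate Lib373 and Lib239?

3

The sequences differ at positions 1 (T/C, transition), 6 (A/T, transversion), 7 (T/C, transition), 13 (T/A, transversion), 14 (A/C, transversion), 26 (C/T, transition).
Of the 6 differences, 3 transitions and 3 transversions, so the answer is 3.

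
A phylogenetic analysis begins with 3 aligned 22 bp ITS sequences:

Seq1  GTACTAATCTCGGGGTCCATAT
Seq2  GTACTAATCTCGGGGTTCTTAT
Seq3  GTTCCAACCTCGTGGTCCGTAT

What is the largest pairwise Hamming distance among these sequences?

Pairwise Hamming distances:
  Seq1 vs Seq2: 2
  Seq1 vs Seq3: 5
  Seq2 vs Seq3: 6
The largest is 6, between Seq2 and Seq3.

6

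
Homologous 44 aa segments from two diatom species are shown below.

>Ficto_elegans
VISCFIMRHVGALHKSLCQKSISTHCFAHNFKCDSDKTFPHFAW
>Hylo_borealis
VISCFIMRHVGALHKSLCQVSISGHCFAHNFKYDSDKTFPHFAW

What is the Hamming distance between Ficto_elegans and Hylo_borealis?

3

Differing sites — 20:K/V; 24:T/G; 33:C/Y.
That gives 3 mismatches out of 44 aligned sites, so the Hamming distance is 3.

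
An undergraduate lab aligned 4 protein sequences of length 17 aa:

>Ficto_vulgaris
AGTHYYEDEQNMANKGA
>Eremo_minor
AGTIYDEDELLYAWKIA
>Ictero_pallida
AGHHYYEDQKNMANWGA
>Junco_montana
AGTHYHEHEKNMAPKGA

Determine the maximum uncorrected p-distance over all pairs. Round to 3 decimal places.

0.588

Pairwise Hamming distances:
  Ficto_vulgaris vs Eremo_minor: 7
  Ficto_vulgaris vs Ictero_pallida: 4
  Ficto_vulgaris vs Junco_montana: 4
  Eremo_minor vs Ictero_pallida: 10
  Eremo_minor vs Junco_montana: 8
  Ictero_pallida vs Junco_montana: 6
The largest is 10 mismatches, between Eremo_minor and Ictero_pallida; p = 10/17 = 0.588.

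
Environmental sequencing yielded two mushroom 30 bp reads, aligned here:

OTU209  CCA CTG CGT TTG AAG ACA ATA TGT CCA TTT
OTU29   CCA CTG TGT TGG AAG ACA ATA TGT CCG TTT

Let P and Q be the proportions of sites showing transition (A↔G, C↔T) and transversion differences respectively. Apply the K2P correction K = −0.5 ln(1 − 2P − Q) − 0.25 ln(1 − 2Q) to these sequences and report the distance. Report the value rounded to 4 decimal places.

Differing sites — 7:C/T (Ti); 11:T/G (Tv); 27:A/G (Ti).
Of the 3 differences, 2 transitions and 1 transversion over 30 sites: P = 2/30 = 0.066667, Q = 1/30 = 0.033333.
d = −0.5·ln(0.833333) − 0.25·ln(0.933334) = −0.5·(-0.182322) − 0.25·(-0.068992) = 0.1084.

0.1084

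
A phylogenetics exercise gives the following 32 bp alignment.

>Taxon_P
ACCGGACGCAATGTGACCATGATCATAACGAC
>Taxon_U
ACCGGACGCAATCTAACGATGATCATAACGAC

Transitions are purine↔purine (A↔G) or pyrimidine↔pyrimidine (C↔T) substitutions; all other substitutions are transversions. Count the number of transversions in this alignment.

2

Mismatches occur at site 13 (G/C, transversion), site 15 (G/A, transition), site 18 (C/G, transversion).
Of the 3 differences, 1 transition and 2 transversions, so the answer is 2.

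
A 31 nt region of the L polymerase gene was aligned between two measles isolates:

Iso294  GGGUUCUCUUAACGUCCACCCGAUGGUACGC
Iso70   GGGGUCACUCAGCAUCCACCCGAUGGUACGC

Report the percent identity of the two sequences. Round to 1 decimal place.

Mismatches occur at site 4 (U↔G), site 7 (U↔A), site 10 (U↔C), site 12 (A↔G), site 14 (G↔A).
26 of the 31 sites match, so the percent identity is 26/31 × 100 = 83.9%.

83.9%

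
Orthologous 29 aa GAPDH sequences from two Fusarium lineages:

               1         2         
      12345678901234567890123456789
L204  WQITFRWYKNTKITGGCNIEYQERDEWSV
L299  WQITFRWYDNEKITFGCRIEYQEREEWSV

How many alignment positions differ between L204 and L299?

Mismatches occur at site 9 (K→D), site 11 (T→E), site 15 (G→F), site 18 (N→R), site 25 (D→E).
That gives 5 mismatches out of 29 aligned sites, so the Hamming distance is 5.

5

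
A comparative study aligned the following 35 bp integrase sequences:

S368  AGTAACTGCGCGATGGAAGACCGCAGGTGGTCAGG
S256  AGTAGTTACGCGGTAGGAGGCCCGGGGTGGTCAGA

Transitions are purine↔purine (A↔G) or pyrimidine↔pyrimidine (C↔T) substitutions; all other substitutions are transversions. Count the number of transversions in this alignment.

2

Differing sites — 5:A/G (Ti); 6:C/T (Ti); 8:G/A (Ti); 13:A/G (Ti); 15:G/A (Ti); 17:A/G (Ti); 20:A/G (Ti); 23:G/C (Tv); 24:C/G (Tv); 25:A/G (Ti); 35:G/A (Ti).
Of the 11 differences, 9 transitions and 2 transversions, so the answer is 2.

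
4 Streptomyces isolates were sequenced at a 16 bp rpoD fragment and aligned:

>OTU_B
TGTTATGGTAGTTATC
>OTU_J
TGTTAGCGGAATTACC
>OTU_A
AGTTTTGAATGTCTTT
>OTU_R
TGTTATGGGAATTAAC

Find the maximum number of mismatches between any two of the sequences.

Pairwise Hamming distances:
  OTU_B vs OTU_J: 5
  OTU_B vs OTU_A: 8
  OTU_B vs OTU_R: 3
  OTU_J vs OTU_A: 12
  OTU_J vs OTU_R: 3
  OTU_A vs OTU_R: 10
The largest is 12, between OTU_J and OTU_A.

12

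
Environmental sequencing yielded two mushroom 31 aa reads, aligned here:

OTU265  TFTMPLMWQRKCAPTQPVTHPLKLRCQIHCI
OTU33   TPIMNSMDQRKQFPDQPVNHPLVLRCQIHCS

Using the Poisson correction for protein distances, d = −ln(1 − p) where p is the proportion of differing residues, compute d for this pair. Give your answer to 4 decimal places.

0.4383

The sequences differ at positions 2 (F/P), 3 (T/I), 5 (P/N), 6 (L/S), 8 (W/D), 12 (C/Q), 13 (A/F), 15 (T/D), 19 (T/N), 23 (K/V), 31 (I/S).
p = 11/31 = 0.354839.
d = −ln(1 − 0.354839) = −ln(0.645161) = 0.4383.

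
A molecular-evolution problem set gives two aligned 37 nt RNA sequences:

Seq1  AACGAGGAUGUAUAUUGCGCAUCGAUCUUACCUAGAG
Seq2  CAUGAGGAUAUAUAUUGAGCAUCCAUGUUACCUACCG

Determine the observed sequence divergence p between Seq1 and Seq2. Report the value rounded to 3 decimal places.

0.216

Mismatches occur at site 1 (A→C), site 3 (C→U), site 10 (G→A), site 18 (C→A), site 24 (G→C), site 27 (C→G), site 35 (G→C), site 36 (A→C).
There are 8 differences over 37 sites, so p = 8/37 = 0.216.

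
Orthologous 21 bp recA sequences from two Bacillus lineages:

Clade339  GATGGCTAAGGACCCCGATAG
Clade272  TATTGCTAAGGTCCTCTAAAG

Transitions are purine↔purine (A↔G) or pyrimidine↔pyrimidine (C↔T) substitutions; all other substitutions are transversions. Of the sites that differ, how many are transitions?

1

Differing sites — 1:G/T (Tv); 4:G/T (Tv); 12:A/T (Tv); 15:C/T (Ti); 17:G/T (Tv); 19:T/A (Tv).
Of the 6 differences, 1 transition and 5 transversions, so the answer is 1.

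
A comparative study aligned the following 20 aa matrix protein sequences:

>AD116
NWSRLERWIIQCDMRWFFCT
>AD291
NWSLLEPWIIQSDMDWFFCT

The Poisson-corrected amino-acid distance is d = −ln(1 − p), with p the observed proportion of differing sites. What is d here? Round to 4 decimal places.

0.2231

Differing sites — 4:R/L; 7:R/P; 12:C/S; 15:R/D.
p = 4/20 = 0.200000.
d = −ln(1 − 0.200000) = −ln(0.800000) = 0.2231.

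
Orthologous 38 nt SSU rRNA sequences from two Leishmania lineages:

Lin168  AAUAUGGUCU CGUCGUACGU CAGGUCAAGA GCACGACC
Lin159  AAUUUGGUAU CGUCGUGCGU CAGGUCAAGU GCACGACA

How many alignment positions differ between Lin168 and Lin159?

5

Differing sites — 4:A/U; 9:C/A; 17:A/G; 30:A/U; 38:C/A.
That gives 5 mismatches out of 38 aligned sites, so the Hamming distance is 5.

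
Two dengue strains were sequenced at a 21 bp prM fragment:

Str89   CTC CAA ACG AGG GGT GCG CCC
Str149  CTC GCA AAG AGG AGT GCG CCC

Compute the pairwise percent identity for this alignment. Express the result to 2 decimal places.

Mismatches occur at site 4 (C↔G), site 5 (A↔C), site 8 (C↔A), site 13 (G↔A).
17 of the 21 sites match, so the percent identity is 17/21 × 100 = 80.95%.

80.95%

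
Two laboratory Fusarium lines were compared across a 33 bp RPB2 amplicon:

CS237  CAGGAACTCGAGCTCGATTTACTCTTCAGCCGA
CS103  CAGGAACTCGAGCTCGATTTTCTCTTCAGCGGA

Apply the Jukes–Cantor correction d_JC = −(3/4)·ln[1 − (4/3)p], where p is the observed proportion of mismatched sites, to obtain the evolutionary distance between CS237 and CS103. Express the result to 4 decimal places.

Mismatches occur at site 21 (A/T), site 31 (C/G).
p = 2/33 = 0.060606.
d = −0.75 · ln(1 − (4/3)·0.060606) = −0.75 · ln(0.919192) = −0.75 · (-0.084260) = 0.0632.

0.0632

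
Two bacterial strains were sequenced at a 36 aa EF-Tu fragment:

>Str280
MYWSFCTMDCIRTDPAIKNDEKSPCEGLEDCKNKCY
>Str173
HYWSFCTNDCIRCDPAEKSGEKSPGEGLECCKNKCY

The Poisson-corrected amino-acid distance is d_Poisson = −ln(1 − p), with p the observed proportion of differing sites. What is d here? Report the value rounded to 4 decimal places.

0.2513

Mismatches occur at site 1 (M↔H), site 8 (M↔N), site 13 (T↔C), site 17 (I↔E), site 19 (N↔S), site 20 (D↔G), site 25 (C↔G), site 30 (D↔C).
p = 8/36 = 0.222222.
d = −ln(1 − 0.222222) = −ln(0.777778) = 0.2513.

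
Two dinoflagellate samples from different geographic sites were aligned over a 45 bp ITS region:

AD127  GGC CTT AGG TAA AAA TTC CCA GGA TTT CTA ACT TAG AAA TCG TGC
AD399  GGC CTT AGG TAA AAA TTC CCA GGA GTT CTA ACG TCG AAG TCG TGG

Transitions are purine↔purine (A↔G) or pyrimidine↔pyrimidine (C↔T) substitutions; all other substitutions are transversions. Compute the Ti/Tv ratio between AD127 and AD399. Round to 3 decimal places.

Differing sites — 25:T/G (Tv); 33:T/G (Tv); 35:A/C (Tv); 39:A/G (Ti); 45:C/G (Tv).
Of the 5 differences, 1 transition and 4 transversions, so Ti/Tv = 1/4 = 0.250.

0.250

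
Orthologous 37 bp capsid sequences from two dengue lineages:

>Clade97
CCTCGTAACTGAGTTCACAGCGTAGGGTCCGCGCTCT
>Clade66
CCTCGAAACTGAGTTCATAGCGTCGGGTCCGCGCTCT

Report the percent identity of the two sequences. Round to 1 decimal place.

91.9%

Differing sites — 6:T/A; 18:C/T; 24:A/C.
34 of the 37 sites match, so the percent identity is 34/37 × 100 = 91.9%.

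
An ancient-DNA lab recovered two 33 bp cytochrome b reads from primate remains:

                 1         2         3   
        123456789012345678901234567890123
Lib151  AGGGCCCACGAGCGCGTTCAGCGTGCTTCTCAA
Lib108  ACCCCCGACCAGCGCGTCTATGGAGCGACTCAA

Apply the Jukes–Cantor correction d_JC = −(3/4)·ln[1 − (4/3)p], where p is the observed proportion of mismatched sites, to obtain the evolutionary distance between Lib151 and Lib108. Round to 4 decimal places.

0.4975

Differing sites — 2:G/C; 3:G/C; 4:G/C; 7:C/G; 10:G/C; 18:T/C; 19:C/T; 21:G/T; 22:C/G; 24:T/A; 27:T/G; 28:T/A.
p = 12/33 = 0.363636.
d = −0.75 · ln(1 − (4/3)·0.363636) = −0.75 · ln(0.515152) = −0.75 · (-0.663293) = 0.4975.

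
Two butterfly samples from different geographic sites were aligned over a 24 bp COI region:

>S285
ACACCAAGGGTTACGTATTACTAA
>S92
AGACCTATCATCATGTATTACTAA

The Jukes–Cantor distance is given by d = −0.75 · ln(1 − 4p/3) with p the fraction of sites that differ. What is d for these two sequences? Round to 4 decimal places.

0.3694

Mismatches occur at site 2 (C↔G), site 6 (A↔T), site 8 (G↔T), site 9 (G↔C), site 10 (G↔A), site 12 (T↔C), site 14 (C↔T).
p = 7/24 = 0.291667.
d = −0.75 · ln(1 − (4/3)·0.291667) = −0.75 · ln(0.611111) = −0.75 · (-0.492477) = 0.3694.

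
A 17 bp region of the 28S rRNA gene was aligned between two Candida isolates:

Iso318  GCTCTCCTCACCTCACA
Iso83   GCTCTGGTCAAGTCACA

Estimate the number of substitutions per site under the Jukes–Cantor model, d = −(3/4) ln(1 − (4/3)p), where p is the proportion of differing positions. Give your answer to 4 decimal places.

Mismatches occur at site 6 (C→G), site 7 (C→G), site 11 (C→A), site 12 (C→G).
p = 4/17 = 0.235294.
d = −0.75 · ln(1 − (4/3)·0.235294) = −0.75 · ln(0.686275) = −0.75 · (-0.376477) = 0.2824.

0.2824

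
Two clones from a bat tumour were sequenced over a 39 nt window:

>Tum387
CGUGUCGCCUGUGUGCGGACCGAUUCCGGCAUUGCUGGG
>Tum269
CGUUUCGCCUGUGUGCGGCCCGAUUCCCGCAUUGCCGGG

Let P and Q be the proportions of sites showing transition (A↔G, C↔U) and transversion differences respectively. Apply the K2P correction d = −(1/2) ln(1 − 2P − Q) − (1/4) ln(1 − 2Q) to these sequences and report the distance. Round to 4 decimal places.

Differing sites — 4:G/U (Tv); 19:A/C (Tv); 28:G/C (Tv); 36:U/C (Ti).
Of the 4 differences, 1 transition and 3 transversions over 39 sites: P = 1/39 = 0.025641, Q = 3/39 = 0.076923.
d = −0.5·ln(0.871795) − 0.25·ln(0.846154) = −0.5·(-0.137201) − 0.25·(-0.167054) = 0.1104.

0.1104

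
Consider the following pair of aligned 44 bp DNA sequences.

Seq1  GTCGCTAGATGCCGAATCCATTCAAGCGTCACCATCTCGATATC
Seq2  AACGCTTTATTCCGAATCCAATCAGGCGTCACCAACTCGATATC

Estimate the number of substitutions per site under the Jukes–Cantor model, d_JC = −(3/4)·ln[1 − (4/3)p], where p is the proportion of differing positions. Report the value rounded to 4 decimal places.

0.2082

Differing sites — 1:G/A; 2:T/A; 7:A/T; 8:G/T; 11:G/T; 21:T/A; 25:A/G; 35:T/A.
p = 8/44 = 0.181818.
d = −0.75 · ln(1 − (4/3)·0.181818) = −0.75 · ln(0.757576) = −0.75 · (-0.277631) = 0.2082.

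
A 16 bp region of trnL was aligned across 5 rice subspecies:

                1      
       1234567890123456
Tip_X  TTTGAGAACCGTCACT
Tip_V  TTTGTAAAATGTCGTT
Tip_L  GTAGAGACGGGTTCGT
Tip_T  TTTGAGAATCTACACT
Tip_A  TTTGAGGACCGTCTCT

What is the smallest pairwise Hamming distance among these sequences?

2

Pairwise Hamming distances:
  Tip_X vs Tip_V: 6
  Tip_X vs Tip_L: 8
  Tip_X vs Tip_T: 3
  Tip_X vs Tip_A: 2
  Tip_V vs Tip_L: 10
  Tip_V vs Tip_T: 8
  Tip_V vs Tip_A: 7
  Tip_L vs Tip_T: 10
  Tip_L vs Tip_A: 9
  Tip_T vs Tip_A: 5
The smallest is 2, between Tip_X and Tip_A.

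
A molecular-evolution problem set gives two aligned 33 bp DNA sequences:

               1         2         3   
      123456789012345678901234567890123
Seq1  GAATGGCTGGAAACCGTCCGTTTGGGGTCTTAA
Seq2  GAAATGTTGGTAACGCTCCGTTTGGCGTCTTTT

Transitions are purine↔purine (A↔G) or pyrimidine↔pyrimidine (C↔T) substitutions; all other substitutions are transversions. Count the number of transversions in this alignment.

8

Differing sites — 4:T/A (Tv); 5:G/T (Tv); 7:C/T (Ti); 11:A/T (Tv); 15:C/G (Tv); 16:G/C (Tv); 26:G/C (Tv); 32:A/T (Tv); 33:A/T (Tv).
Of the 9 differences, 1 transition and 8 transversions, so the answer is 8.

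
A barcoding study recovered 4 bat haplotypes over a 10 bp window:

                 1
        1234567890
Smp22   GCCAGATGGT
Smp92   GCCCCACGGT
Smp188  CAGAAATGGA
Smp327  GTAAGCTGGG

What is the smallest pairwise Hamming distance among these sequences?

Pairwise Hamming distances:
  Smp22 vs Smp92: 3
  Smp22 vs Smp188: 5
  Smp22 vs Smp327: 4
  Smp92 vs Smp188: 7
  Smp92 vs Smp327: 7
  Smp188 vs Smp327: 6
The smallest is 3, between Smp22 and Smp92.

3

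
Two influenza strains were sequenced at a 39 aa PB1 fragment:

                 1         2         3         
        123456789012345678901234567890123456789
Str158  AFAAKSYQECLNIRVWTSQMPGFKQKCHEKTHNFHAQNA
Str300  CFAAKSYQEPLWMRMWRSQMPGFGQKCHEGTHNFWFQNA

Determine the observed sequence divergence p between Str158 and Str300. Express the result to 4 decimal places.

0.2564

Differing sites — 1:A/C; 10:C/P; 12:N/W; 13:I/M; 15:V/M; 17:T/R; 24:K/G; 30:K/G; 35:H/W; 36:A/F.
There are 10 differences over 39 sites, so p = 10/39 = 0.2564.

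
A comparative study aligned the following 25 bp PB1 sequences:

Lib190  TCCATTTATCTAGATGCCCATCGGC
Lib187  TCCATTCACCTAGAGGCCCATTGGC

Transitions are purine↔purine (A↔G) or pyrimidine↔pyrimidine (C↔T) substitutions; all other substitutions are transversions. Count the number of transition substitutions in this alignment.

Mismatches occur at site 7 (T→C, transition), site 9 (T→C, transition), site 15 (T→G, transversion), site 22 (C→T, transition).
Of the 4 differences, 3 transitions and 1 transversion, so the answer is 3.

3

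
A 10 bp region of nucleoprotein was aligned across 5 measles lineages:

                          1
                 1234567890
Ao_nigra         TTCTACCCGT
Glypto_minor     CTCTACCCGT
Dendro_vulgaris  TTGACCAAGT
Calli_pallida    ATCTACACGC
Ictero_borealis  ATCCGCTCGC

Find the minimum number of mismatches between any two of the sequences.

Pairwise Hamming distances:
  Ao_nigra vs Glypto_minor: 1
  Ao_nigra vs Dendro_vulgaris: 5
  Ao_nigra vs Calli_pallida: 3
  Ao_nigra vs Ictero_borealis: 5
  Glypto_minor vs Dendro_vulgaris: 6
  Glypto_minor vs Calli_pallida: 3
  Glypto_minor vs Ictero_borealis: 5
  Dendro_vulgaris vs Calli_pallida: 6
  Dendro_vulgaris vs Ictero_borealis: 7
  Calli_pallida vs Ictero_borealis: 3
The smallest is 1, between Ao_nigra and Glypto_minor.

1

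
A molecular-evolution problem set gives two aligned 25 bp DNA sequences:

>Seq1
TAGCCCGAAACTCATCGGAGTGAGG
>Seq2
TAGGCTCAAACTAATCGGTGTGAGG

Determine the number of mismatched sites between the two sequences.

5

The sequences differ at positions 4 (C/G), 6 (C/T), 7 (G/C), 13 (C/A), 19 (A/T).
That gives 5 mismatches out of 25 aligned sites, so the Hamming distance is 5.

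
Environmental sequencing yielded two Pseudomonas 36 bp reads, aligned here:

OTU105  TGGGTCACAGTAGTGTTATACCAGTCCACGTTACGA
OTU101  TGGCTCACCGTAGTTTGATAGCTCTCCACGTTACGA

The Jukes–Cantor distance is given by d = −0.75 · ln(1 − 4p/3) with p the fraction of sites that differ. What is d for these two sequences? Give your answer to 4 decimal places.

Mismatches occur at site 4 (G→C), site 9 (A→C), site 15 (G→T), site 17 (T→G), site 21 (C→G), site 23 (A→T), site 24 (G→C).
p = 7/36 = 0.194444.
d = −0.75 · ln(1 − (4/3)·0.194444) = −0.75 · ln(0.740741) = −0.75 · (-0.300104) = 0.2251.

0.2251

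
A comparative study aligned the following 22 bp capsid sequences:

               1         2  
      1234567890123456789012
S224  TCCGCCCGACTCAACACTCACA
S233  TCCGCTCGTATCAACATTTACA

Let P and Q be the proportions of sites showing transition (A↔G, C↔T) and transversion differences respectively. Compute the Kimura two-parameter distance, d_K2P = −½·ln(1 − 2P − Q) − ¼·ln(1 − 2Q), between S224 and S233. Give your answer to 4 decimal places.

0.2762

Differing sites — 6:C/T (Ti); 9:A/T (Tv); 10:C/A (Tv); 17:C/T (Ti); 19:C/T (Ti).
Of the 5 differences, 3 transitions and 2 transversions over 22 sites: P = 3/22 = 0.136364, Q = 2/22 = 0.090909.
d = −0.5·ln(0.636363) − 0.25·ln(0.818182) = −0.5·(-0.451986) − 0.25·(-0.200670) = 0.2762.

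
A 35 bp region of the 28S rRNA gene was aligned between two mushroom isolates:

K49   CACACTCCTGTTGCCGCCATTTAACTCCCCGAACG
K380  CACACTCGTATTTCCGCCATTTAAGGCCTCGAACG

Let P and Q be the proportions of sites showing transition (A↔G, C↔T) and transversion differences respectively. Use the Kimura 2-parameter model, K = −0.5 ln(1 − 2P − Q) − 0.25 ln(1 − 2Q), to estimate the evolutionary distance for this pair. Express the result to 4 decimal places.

The sequences differ at positions 8 (C/G, transversion), 10 (G/A, transition), 13 (G/T, transversion), 25 (C/G, transversion), 26 (T/G, transversion), 29 (C/T, transition).
Of the 6 differences, 2 transitions and 4 transversions over 35 sites: P = 2/35 = 0.057143, Q = 4/35 = 0.114286.
d = −0.5·ln(0.771428) − 0.25·ln(0.771428) = −0.5·(-0.259512) − 0.25·(-0.259512) = 0.1946.

0.1946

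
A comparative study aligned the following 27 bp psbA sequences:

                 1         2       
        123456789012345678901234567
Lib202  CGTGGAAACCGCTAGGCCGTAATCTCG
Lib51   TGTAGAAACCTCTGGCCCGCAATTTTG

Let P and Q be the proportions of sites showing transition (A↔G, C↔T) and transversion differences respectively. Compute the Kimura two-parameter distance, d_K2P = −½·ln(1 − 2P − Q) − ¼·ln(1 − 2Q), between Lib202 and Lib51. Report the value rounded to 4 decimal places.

The sequences differ at positions 1 (C/T, transition), 4 (G/A, transition), 11 (G/T, transversion), 14 (A/G, transition), 16 (G/C, transversion), 20 (T/C, transition), 24 (C/T, transition), 26 (C/T, transition).
Of the 8 differences, 6 transitions and 2 transversions over 27 sites: P = 6/27 = 0.222222, Q = 2/27 = 0.074074.
d = −0.5·ln(0.481482) − 0.25·ln(0.851852) = −0.5·(-0.730886) − 0.25·(-0.160342) = 0.4055.

0.4055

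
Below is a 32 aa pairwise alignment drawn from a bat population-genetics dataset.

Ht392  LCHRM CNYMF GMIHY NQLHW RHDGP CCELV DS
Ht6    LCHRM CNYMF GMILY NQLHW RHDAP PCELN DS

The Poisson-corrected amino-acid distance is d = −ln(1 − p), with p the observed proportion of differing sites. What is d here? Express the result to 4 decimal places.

0.1335

Differing sites — 14:H/L; 24:G/A; 26:C/P; 30:V/N.
p = 4/32 = 0.125000.
d = −ln(1 − 0.125000) = −ln(0.875000) = 0.1335.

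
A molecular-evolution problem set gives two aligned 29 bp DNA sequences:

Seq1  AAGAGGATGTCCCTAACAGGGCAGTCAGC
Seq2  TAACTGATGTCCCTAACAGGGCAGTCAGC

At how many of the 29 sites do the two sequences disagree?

Mismatches occur at site 1 (A↔T), site 3 (G↔A), site 4 (A↔C), site 5 (G↔T).
That gives 4 mismatches out of 29 aligned sites, so the Hamming distance is 4.

4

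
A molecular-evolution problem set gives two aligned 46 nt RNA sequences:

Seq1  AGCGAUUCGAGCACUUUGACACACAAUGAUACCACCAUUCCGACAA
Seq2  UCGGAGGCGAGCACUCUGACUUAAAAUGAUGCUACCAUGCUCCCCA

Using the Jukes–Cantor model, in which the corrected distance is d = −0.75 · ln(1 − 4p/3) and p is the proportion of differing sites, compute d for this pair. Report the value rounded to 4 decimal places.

The sequences differ at positions 1 (A/U), 2 (G/C), 3 (C/G), 6 (U/G), 7 (U/G), 16 (U/C), 21 (A/U), 22 (C/U), 24 (C/A), 31 (A/G), 33 (C/U), 39 (U/G), 41 (C/U), 42 (G/C), 43 (A/C), 45 (A/C).
p = 16/46 = 0.347826.
d = −0.75 · ln(1 − (4/3)·0.347826) = −0.75 · ln(0.536232) = −0.75 · (-0.623188) = 0.4674.

0.4674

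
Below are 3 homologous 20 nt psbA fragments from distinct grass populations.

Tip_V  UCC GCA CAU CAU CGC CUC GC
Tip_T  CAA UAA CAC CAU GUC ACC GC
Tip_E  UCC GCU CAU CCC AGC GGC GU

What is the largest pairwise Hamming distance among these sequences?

14

Pairwise Hamming distances:
  Tip_V vs Tip_T: 10
  Tip_V vs Tip_E: 7
  Tip_T vs Tip_E: 14
The largest is 14, between Tip_T and Tip_E.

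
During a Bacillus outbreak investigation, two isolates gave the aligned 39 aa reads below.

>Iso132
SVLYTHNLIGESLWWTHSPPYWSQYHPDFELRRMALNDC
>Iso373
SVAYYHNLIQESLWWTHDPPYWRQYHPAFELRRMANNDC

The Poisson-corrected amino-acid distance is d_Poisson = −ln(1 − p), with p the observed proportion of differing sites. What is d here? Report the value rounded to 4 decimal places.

0.1978

Mismatches occur at site 3 (L↔A), site 5 (T↔Y), site 10 (G↔Q), site 18 (S↔D), site 23 (S↔R), site 28 (D↔A), site 36 (L↔N).
p = 7/39 = 0.179487.
d = −ln(1 − 0.179487) = −ln(0.820513) = 0.1978.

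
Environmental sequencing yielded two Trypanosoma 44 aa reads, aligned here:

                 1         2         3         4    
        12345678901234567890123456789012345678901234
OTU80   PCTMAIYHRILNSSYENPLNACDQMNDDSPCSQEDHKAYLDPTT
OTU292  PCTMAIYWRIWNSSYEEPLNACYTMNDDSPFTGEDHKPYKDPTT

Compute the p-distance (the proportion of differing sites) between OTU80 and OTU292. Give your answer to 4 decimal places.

0.2273

The sequences differ at positions 8 (H/W), 11 (L/W), 17 (N/E), 23 (D/Y), 24 (Q/T), 31 (C/F), 32 (S/T), 33 (Q/G), 38 (A/P), 40 (L/K).
There are 10 differences over 44 sites, so p = 10/44 = 0.2273.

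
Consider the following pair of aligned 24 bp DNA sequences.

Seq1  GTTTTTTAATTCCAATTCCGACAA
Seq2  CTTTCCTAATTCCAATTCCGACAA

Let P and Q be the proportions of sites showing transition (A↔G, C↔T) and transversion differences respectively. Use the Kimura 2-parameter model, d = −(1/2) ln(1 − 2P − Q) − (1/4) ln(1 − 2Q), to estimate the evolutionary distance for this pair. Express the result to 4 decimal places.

0.1386

The sequences differ at positions 1 (G/C, transversion), 5 (T/C, transition), 6 (T/C, transition).
Of the 3 differences, 2 transitions and 1 transversion over 24 sites: P = 2/24 = 0.083333, Q = 1/24 = 0.041667.
d = −0.5·ln(0.791667) − 0.25·ln(0.916666) = −0.5·(-0.233614) − 0.25·(-0.087012) = 0.1386.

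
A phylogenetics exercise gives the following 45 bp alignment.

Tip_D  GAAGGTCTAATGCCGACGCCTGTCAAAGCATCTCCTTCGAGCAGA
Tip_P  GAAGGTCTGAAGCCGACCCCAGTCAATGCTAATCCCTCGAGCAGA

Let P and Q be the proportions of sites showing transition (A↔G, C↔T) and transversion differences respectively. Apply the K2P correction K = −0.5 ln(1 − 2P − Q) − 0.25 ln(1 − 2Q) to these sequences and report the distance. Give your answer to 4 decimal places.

0.2333

Mismatches occur at site 9 (A/G, transition), site 11 (T/A, transversion), site 18 (G/C, transversion), site 21 (T/A, transversion), site 27 (A/T, transversion), site 30 (A/T, transversion), site 31 (T/A, transversion), site 32 (C/A, transversion), site 36 (T/C, transition).
Of the 9 differences, 2 transitions and 7 transversions over 45 sites: P = 2/45 = 0.044444, Q = 7/45 = 0.155556.
d = −0.5·ln(0.755556) − 0.25·ln(0.688888) = −0.5·(-0.280301) − 0.25·(-0.372677) = 0.2333.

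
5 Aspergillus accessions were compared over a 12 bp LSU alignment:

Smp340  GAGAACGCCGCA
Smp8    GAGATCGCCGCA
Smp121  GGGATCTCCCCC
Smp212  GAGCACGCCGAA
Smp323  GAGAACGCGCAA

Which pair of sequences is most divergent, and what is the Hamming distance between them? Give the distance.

7

Pairwise Hamming distances:
  Smp340 vs Smp8: 1
  Smp340 vs Smp121: 5
  Smp340 vs Smp212: 2
  Smp340 vs Smp323: 3
  Smp8 vs Smp121: 4
  Smp8 vs Smp212: 3
  Smp8 vs Smp323: 4
  Smp121 vs Smp212: 7
  Smp121 vs Smp323: 6
  Smp212 vs Smp323: 3
The largest is 7, between Smp121 and Smp212.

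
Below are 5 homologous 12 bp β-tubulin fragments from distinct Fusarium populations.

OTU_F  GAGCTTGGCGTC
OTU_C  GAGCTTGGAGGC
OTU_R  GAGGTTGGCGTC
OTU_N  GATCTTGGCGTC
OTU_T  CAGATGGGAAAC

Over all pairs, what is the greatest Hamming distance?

Pairwise Hamming distances:
  OTU_F vs OTU_C: 2
  OTU_F vs OTU_R: 1
  OTU_F vs OTU_N: 1
  OTU_F vs OTU_T: 6
  OTU_C vs OTU_R: 3
  OTU_C vs OTU_N: 3
  OTU_C vs OTU_T: 5
  OTU_R vs OTU_N: 2
  OTU_R vs OTU_T: 6
  OTU_N vs OTU_T: 7
The largest is 7, between OTU_N and OTU_T.

7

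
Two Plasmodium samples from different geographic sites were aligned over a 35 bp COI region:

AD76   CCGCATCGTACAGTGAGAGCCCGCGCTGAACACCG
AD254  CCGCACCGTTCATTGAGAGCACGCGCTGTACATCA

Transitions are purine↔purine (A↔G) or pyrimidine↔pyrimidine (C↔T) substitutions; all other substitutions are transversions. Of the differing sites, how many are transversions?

Differing sites — 6:T/C (Ti); 10:A/T (Tv); 13:G/T (Tv); 21:C/A (Tv); 29:A/T (Tv); 33:C/T (Ti); 35:G/A (Ti).
Of the 7 differences, 3 transitions and 4 transversions, so the answer is 4.

4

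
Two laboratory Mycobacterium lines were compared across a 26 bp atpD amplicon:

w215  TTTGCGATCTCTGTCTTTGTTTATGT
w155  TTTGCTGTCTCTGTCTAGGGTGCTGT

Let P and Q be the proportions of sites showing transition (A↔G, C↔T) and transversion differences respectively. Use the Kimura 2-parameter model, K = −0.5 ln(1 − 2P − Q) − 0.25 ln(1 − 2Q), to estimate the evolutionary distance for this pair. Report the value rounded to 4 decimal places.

Differing sites — 6:G/T (Tv); 7:A/G (Ti); 17:T/A (Tv); 18:T/G (Tv); 20:T/G (Tv); 22:T/G (Tv); 23:A/C (Tv).
Of the 7 differences, 1 transition and 6 transversions over 26 sites: P = 1/26 = 0.038462, Q = 6/26 = 0.230769.
d = −0.5·ln(0.692307) − 0.25·ln(0.538462) = −0.5·(-0.367726) − 0.25·(-0.619038) = 0.3386.

0.3386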